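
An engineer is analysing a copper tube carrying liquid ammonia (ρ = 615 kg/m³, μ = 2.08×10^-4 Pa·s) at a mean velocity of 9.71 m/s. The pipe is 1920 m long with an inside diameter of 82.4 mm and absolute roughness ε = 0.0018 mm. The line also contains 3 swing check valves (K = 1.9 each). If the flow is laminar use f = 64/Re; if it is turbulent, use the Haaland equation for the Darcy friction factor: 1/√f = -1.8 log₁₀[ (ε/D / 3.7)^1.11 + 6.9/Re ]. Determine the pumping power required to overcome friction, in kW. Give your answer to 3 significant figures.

Reynolds number Re = ρVD/μ = 615 · 9.71 · 0.0824 / 0.000208 = 2.366e+06.
Re > 4000 → turbulent. Relative roughness ε/D = 1.8e-06/0.0824 = 2.18e-05. Haaland: 1/√f = -1.8 log₁₀[(2.18e-05/3.7)^1.11 + 6.9/2.366e+06] = -1.8 log₁₀[1.57e-06 + 2.92e-06] = 9.626, so f = 0.01079.
Total minor-loss coefficient ΣK = 3·1.9 = 5.7.
ΔP = [f·L/D + ΣK]·(ρV²/2) = [0.01079·1920/0.0824 + 5.7]·(615·9.71²/2) = [251.4 + 5.7]·2.899e+04 = 7.455e+06 Pa.
Q = V·A = 9.71·0.005333 = 0.05178 m³/s.
Pumping power P = QΔP = 0.05178·7.455e+06 = 386000 W = 386 kW.

P ≈ 386 kW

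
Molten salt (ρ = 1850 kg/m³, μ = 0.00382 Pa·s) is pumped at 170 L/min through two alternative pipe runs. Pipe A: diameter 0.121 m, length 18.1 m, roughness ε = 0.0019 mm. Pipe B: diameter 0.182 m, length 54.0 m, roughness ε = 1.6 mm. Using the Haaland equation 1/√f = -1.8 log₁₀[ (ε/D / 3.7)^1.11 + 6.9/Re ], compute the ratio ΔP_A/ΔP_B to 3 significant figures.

Pipe A: V = Q/A = 0.002833/0.0115 = 0.2464 m/s; Re = 1.444e+04; ε/D = 1.57e-05; Haaland → f = 0.02801; ΔP_A = f(L/D)(ρV²/2) = 235.3 Pa.
Pipe B: V = Q/A = 0.002833/0.02602 = 0.1089 m/s; Re = 9599; ε/D = 0.00879; Haaland → f = 0.04197; ΔP_B = f(L/D)(ρV²/2) = 136.6 Pa.
ΔP_A/ΔP_B = 235.3/136.6 = 1.72.

ΔP_A/ΔP_B ≈ 1.72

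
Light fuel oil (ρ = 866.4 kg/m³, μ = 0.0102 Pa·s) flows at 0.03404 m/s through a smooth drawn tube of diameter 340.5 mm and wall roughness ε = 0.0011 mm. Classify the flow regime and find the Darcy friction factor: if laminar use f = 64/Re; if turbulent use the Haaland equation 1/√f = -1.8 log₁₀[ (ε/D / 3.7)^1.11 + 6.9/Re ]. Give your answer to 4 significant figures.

f ≈ 0.06501

Re = ρVD/μ = 866.4·0.03404·0.3405/0.0102 = 984.5.
Re < 2300 → laminar, so f = 64/Re = 0.06501 (roughness is irrelevant in laminar flow).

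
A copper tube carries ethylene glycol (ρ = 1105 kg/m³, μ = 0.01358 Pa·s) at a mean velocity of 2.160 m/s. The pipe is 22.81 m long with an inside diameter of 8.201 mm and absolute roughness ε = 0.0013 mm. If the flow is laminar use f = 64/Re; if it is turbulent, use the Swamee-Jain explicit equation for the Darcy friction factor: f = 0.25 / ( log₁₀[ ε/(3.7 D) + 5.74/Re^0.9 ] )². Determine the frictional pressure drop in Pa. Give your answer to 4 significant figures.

Reynolds number Re = ρVD/μ = 1105 · 2.16 · 0.008201 / 0.0136 = 1441.
Re < 2300 → laminar flow, so f = 64/Re = 64/1441 = 0.0444 (the turbulent correlation is not needed).
Darcy-Weisbach: ΔP = f(L/D)(ρV²/2) = 0.0444·(22.81/0.008201)·(1105·2.16²/2) = 0.0444·2781·2578 = 3.183e+05 Pa.

ΔP ≈ 318300 Pa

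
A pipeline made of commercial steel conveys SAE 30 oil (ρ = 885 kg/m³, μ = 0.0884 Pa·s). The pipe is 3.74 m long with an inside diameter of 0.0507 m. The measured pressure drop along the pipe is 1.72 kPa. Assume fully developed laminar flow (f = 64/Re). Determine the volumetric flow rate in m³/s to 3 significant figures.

For laminar flow, f = 64/Re with Re = ρVD/μ, so Darcy-Weisbach reduces to ΔP = 32μLV/D². Solving for V: V = ΔP·D²/(32μL) = 1720·(0.0507)²/(32·0.0884·3.74) = 0.4179 m/s.
Check: Re = ρVD/μ = 885·0.4179·0.0507/0.0884 = 212.1 < 2300, so the laminar assumption holds.
Q = V·A = 0.4179·(π/4·0.0507²) = 0.0008437 m³/s = 8.44×10^-4 m³/s.

Q ≈ 8.44×10^-4 m³/s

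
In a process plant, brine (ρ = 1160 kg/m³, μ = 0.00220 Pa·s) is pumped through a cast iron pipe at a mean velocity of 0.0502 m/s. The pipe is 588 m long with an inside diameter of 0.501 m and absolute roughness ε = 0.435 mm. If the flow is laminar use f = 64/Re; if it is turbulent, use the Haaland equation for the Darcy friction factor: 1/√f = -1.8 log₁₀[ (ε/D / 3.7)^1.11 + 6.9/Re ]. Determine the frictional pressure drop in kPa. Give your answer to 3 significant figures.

Reynolds number Re = ρVD/μ = 1160 · 0.0502 · 0.501 / 0.0022 = 1.326e+04.
Re > 4000 → turbulent. Relative roughness ε/D = 0.000435/0.501 = 0.000868. Haaland: 1/√f = -1.8 log₁₀[(0.000868/3.7)^1.11 + 6.9/1.326e+04] = -1.8 log₁₀[9.36e-05 + 0.00052] = 5.781, so f = 0.02992.
Darcy-Weisbach: ΔP = f(L/D)(ρV²/2) = 0.02992·(588/0.501)·(1160·0.0502²/2) = 0.02992·1174·1.462 = 51.32 Pa.
ΔP = 51.32 Pa = 0.0513 kPa.

ΔP ≈ 0.0513 kPa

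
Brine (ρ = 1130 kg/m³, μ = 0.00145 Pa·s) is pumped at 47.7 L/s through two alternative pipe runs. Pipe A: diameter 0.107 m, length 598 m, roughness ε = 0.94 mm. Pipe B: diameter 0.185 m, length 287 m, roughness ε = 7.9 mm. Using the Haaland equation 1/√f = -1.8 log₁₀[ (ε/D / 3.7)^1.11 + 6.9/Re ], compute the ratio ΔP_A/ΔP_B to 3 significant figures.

Pipe A: V = Q/A = 0.0477/0.008992 = 5.305 m/s; Re = 4.423e+05; ε/D = 0.00879; Haaland → f = 0.03651; ΔP_A = f(L/D)(ρV²/2) = 3.244e+06 Pa.
Pipe B: V = Q/A = 0.0477/0.02688 = 1.775 m/s; Re = 2.558e+05; ε/D = 0.0427; Haaland → f = 0.06682; ΔP_B = f(L/D)(ρV²/2) = 1.844e+05 Pa.
ΔP_A/ΔP_B = 3.244e+06/1.844e+05 = 17.6.

ΔP_A/ΔP_B ≈ 17.6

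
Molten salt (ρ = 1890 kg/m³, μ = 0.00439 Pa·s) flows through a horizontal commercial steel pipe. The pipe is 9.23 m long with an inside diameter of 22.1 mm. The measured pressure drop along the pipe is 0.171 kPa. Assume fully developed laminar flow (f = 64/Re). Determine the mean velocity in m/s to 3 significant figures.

For laminar flow, f = 64/Re with Re = ρVD/μ, so Darcy-Weisbach reduces to ΔP = 32μLV/D². Solving for V: V = ΔP·D²/(32μL) = 171·(0.0221)²/(32·0.00439·9.23) = 0.06441 m/s.
Check: Re = ρVD/μ = 1890·0.06441·0.0221/0.00439 = 612.8 < 2300, so the laminar assumption holds.

V ≈ 0.0644 m/s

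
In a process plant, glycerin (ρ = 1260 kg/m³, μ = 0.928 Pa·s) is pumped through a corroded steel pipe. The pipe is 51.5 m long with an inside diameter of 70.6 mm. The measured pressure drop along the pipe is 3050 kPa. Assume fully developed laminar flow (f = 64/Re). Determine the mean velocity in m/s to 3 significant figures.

For laminar flow, f = 64/Re with Re = ρVD/μ, so Darcy-Weisbach reduces to ΔP = 32μLV/D². Solving for V: V = ΔP·D²/(32μL) = 3.05e+06·(0.0706)²/(32·0.928·51.5) = 9.94 m/s.
Check: Re = ρVD/μ = 1260·9.94·0.0706/0.928 = 952.9 < 2300, so the laminar assumption holds.

V ≈ 9.94 m/s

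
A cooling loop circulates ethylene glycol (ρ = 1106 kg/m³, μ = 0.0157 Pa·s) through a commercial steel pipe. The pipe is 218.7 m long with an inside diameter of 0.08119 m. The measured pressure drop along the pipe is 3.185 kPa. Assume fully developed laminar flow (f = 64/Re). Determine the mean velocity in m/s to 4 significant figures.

For laminar flow, f = 64/Re with Re = ρVD/μ, so Darcy-Weisbach reduces to ΔP = 32μLV/D². Solving for V: V = ΔP·D²/(32μL) = 3185·(0.08119)²/(32·0.0157·218.7) = 0.1911 m/s.
Check: Re = ρVD/μ = 1106·0.1911·0.08119/0.0157 = 1093 < 2300, so the laminar assumption holds.

V ≈ 0.1911 m/s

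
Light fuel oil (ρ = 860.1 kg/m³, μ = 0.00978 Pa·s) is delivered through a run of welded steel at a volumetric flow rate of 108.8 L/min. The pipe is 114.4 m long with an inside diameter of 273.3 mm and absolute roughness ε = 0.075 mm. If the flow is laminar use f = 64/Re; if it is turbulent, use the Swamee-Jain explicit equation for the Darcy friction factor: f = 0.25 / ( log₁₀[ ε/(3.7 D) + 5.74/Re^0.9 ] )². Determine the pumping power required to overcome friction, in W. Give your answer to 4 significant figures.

Q = 108.8 L/min = 108.8/60000 = 0.001813 m³/s.
Cross-sectional area A = πD²/4 = π(0.2733)²/4 = 0.05866 m²; mean velocity V = Q/A = 0.001813/0.05866 = 0.03091 m/s.
Reynolds number Re = ρVD/μ = 860.1 · 0.03091 · 0.2733 / 0.00978 = 742.9.
Re < 2300 → laminar flow, so f = 64/Re = 64/742.9 = 0.08614 (the turbulent correlation is not needed).
Darcy-Weisbach: ΔP = f(L/D)(ρV²/2) = 0.08614·(114.4/0.2733)·(860.1·0.03091²/2) = 0.08614·418.6·0.4109 = 14.82 Pa.
Pumping power P = QΔP = 0.001813·14.82 = 0.026867 W = 0.02687 W.

P ≈ 0.02687 W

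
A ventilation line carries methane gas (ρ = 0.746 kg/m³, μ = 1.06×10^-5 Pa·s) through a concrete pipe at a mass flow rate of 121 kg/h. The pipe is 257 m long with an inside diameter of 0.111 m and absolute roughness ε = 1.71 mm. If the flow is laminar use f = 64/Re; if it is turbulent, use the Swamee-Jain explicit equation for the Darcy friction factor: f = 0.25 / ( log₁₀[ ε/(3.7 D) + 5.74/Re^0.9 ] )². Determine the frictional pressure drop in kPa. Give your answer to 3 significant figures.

ṁ = 121 kg/h = 121/3600 = 0.03361 kg/s.
A = πD²/4 = π(0.111)²/4 = 0.009677 m²; mean velocity V = ṁ/(ρA) = 0.03361/(0.746 · 0.009677) = 4.656 m/s.
Reynolds number Re = ρVD/μ = 0.746 · 4.656 · 0.111 / 1.06e-05 = 3.637e+04.
Re > 4000 → turbulent. Relative roughness ε/D = 0.00171/0.111 = 0.0154. Swamee-Jain: f = 0.25/(log₁₀[0.0154/3.7 + 5.74/3.637e+04^0.9])² = 0.25/(log₁₀[0.00416 + 0.000451])² = 0.25/(-2.336)² = 0.04582.
Darcy-Weisbach: ΔP = f(L/D)(ρV²/2) = 0.04582·(257/0.111)·(0.746·4.656²/2) = 0.04582·2315·8.086 = 857.8 Pa.
ΔP = 857.8 Pa = 0.858 kPa.

ΔP ≈ 0.858 kPa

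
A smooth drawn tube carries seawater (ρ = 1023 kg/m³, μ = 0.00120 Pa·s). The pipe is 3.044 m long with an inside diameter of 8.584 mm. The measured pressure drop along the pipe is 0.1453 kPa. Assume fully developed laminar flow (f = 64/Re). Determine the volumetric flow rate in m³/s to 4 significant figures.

For laminar flow, f = 64/Re with Re = ρVD/μ, so Darcy-Weisbach reduces to ΔP = 32μLV/D². Solving for V: V = ΔP·D²/(32μL) = 145.3·(0.008584)²/(32·0.0012·3.044) = 0.09159 m/s.
Check: Re = ρVD/μ = 1023·0.09159·0.008584/0.0012 = 670.3 < 2300, so the laminar assumption holds.
Q = V·A = 0.09159·(π/4·0.008584²) = 5.301e-06 m³/s = 5.301×10^-6 m³/s.

Q ≈ 5.301×10^-6 m³/s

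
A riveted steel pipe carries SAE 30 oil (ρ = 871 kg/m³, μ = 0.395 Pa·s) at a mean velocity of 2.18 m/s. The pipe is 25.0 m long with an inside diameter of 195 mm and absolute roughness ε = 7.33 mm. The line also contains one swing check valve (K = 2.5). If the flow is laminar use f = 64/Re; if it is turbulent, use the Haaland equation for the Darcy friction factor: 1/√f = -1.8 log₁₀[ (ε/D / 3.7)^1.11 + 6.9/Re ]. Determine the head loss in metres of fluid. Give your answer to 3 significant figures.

Reynolds number Re = ρVD/μ = 871 · 2.18 · 0.195 / 0.395 = 937.4.
Re < 2300 → laminar flow, so f = 64/Re = 64/937.4 = 0.06828 (the turbulent correlation is not needed).
Total minor-loss coefficient ΣK = 1·2.5 = 2.5.
ΔP = [f·L/D + ΣK]·(ρV²/2) = [0.06828·25/0.195 + 2.5]·(871·2.18²/2) = [8.753 + 2.5]·2070 = 2.329e+04 Pa.
Head loss h_f = ΔP/(ρg) = 2.329e+04/(871·9.81) = 2.73 m.

h_f ≈ 2.73 m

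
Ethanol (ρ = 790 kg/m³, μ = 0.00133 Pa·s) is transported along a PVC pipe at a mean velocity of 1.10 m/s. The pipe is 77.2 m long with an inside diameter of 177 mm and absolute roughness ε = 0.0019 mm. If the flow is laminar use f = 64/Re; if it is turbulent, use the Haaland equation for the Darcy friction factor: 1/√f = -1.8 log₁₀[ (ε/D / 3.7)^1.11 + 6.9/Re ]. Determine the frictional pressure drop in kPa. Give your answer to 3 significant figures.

ΔP ≈ 3.61 kPa

Reynolds number Re = ρVD/μ = 790 · 1.1 · 0.177 / 0.00133 = 1.156e+05.
Re > 4000 → turbulent. Relative roughness ε/D = 1.9e-06/0.177 = 1.07e-05. Haaland: 1/√f = -1.8 log₁₀[(1.07e-05/3.7)^1.11 + 6.9/1.156e+05] = -1.8 log₁₀[7.14e-07 + 5.97e-05] = 7.594, so f = 0.01734.
Darcy-Weisbach: ΔP = f(L/D)(ρV²/2) = 0.01734·(77.2/0.177)·(790·1.1²/2) = 0.01734·436.2·478 = 3614 Pa.
ΔP = 3614 Pa = 3.61 kPa.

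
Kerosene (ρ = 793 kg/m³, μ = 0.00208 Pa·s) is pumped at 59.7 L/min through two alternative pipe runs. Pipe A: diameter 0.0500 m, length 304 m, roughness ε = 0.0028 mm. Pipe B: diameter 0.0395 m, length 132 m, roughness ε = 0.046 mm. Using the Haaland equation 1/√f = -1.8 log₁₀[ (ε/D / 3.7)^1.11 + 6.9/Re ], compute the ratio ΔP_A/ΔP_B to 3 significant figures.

Pipe A: V = Q/A = 0.000995/0.001963 = 0.5067 m/s; Re = 9660; ε/D = 5.6e-05; Haaland → f = 0.03124; ΔP_A = f(L/D)(ρV²/2) = 1.934e+04 Pa.
Pipe B: V = Q/A = 0.000995/0.001225 = 0.812 m/s; Re = 1.223e+04; ε/D = 0.00116; Haaland → f = 0.03093; ΔP_B = f(L/D)(ρV²/2) = 2.702e+04 Pa.
ΔP_A/ΔP_B = 1.934e+04/2.702e+04 = 0.716.

ΔP_A/ΔP_B ≈ 0.716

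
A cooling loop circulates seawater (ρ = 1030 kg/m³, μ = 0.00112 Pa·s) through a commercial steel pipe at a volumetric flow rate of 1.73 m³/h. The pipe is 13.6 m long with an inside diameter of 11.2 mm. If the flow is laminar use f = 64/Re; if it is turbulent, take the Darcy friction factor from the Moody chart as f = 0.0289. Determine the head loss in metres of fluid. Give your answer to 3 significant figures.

h_f ≈ 42.6 m

Q = 1.73 m³/h = 1.73/3600 = 0.0004806 m³/s.
Cross-sectional area A = πD²/4 = π(0.0112)²/4 = 9.852e-05 m²; mean velocity V = Q/A = 0.0004806/9.852e-05 = 4.878 m/s.
Reynolds number Re = ρVD/μ = 1030 · 4.878 · 0.0112 / 0.00112 = 5.024e+04.
Re > 4000 → turbulent; use the Moody-chart value f = 0.0289.
Darcy-Weisbach: ΔP = f(L/D)(ρV²/2) = 0.0289·(13.6/0.0112)·(1030·4.878²/2) = 0.0289·1214·1.225e+04 = 4.3e+05 Pa.
Head loss h_f = ΔP/(ρg) = 4.3e+05/(1030·9.81) = 42.6 m.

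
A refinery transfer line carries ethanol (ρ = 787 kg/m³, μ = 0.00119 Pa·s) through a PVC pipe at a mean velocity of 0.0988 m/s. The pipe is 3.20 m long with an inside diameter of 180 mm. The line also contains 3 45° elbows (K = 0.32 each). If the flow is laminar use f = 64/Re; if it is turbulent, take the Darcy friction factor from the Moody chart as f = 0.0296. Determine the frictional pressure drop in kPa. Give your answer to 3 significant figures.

ΔP ≈ 0.00571 kPa

Reynolds number Re = ρVD/μ = 787 · 0.0988 · 0.18 / 0.00119 = 1.176e+04.
Re > 4000 → turbulent; use the Moody-chart value f = 0.0296.
Total minor-loss coefficient ΣK = 3·0.32 = 0.96.
ΔP = [f·L/D + ΣK]·(ρV²/2) = [0.0296·3.2/0.18 + 0.96]·(787·0.0988²/2) = [0.5262 + 0.96]·3.841 = 5.709 Pa.
ΔP = 5.709 Pa = 0.00571 kPa.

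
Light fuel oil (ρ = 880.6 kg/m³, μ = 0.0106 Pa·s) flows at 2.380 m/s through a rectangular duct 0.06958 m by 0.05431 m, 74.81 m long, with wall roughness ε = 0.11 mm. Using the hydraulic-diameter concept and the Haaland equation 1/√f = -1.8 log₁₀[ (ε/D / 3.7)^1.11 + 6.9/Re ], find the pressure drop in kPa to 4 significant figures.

Hydraulic diameter D_h = 4A/P = 4·(0.06958·0.05431)/(2·(0.06958+0.05431)) = 0.01512/0.2478 = 0.061 m.
Re = ρVD_h/μ = 880.6·2.38·0.061/0.0106 = 1.206e+04.
ε/D_h = 0.00011/0.061 = 0.0018; Haaland gives 1/√f = -1.8 log₁₀[0.000211+0.000572] = 5.592, so f = 0.03198.
ΔP = f(L/D_h)(ρV²/2) = 0.03198·74.81/0.061·2494 = 9.782e+04 Pa.
ΔP = 97.82 kPa.

ΔP ≈ 97.82 kPa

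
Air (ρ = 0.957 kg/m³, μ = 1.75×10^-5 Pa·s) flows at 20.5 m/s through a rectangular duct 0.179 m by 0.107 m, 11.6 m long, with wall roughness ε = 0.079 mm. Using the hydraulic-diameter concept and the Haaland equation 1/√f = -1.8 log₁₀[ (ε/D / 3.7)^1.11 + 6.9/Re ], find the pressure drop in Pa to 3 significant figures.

Hydraulic diameter D_h = 4A/P = 4·(0.179·0.107)/(2·(0.179+0.107)) = 0.07661/0.572 = 0.1339 m.
Re = ρVD_h/μ = 0.957·20.5·0.1339/1.75e-05 = 1.502e+05.
ε/D_h = 7.9e-05/0.1339 = 0.00059; Haaland gives 1/√f = -1.8 log₁₀[6.09e-05+4.6e-05] = 7.148, so f = 0.01957.
ΔP = f(L/D_h)(ρV²/2) = 0.01957·11.6/0.1339·201.1 = 340.9 Pa.

ΔP ≈ 341 Pa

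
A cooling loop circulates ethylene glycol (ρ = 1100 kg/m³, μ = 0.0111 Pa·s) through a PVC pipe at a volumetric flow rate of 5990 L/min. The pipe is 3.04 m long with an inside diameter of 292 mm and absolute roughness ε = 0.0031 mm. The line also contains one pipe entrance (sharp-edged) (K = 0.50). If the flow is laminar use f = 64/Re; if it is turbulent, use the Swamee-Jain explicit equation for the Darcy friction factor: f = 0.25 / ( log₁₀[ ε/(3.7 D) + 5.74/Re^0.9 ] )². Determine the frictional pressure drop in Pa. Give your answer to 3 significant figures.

Q = 5990 L/min = 5990/60000 = 0.09983 m³/s.
Cross-sectional area A = πD²/4 = π(0.292)²/4 = 0.06697 m²; mean velocity V = Q/A = 0.09983/0.06697 = 1.491 m/s.
Reynolds number Re = ρVD/μ = 1100 · 1.491 · 0.292 / 0.0111 = 4.314e+04.
Re > 4000 → turbulent. Relative roughness ε/D = 3.1e-06/0.292 = 1.06e-05. Swamee-Jain: f = 0.25/(log₁₀[1.06e-05/3.7 + 5.74/4.314e+04^0.9])² = 0.25/(log₁₀[2.87e-06 + 0.000387])² = 0.25/(-3.409)² = 0.02151.
Total minor-loss coefficient ΣK = 1·0.5 = 0.5.
ΔP = [f·L/D + ΣK]·(ρV²/2) = [0.02151·3.04/0.292 + 0.5]·(1100·1.491²/2) = [0.2239 + 0.5]·1222 = 884.9 Pa.

ΔP ≈ 885 Pa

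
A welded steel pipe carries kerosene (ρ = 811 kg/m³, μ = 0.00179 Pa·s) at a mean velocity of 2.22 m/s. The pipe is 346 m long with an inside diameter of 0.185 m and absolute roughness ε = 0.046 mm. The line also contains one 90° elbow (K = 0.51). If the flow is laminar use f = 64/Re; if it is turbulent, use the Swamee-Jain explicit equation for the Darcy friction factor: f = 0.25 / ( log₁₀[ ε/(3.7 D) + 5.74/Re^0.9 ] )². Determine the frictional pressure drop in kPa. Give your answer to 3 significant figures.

ΔP ≈ 66.9 kPa

Reynolds number Re = ρVD/μ = 811 · 2.22 · 0.185 / 0.00179 = 1.861e+05.
Re > 4000 → turbulent. Relative roughness ε/D = 4.6e-05/0.185 = 0.000249. Swamee-Jain: f = 0.25/(log₁₀[0.000249/3.7 + 5.74/1.861e+05^0.9])² = 0.25/(log₁₀[6.72e-05 + 0.000104])² = 0.25/(-3.767)² = 0.01762.
Total minor-loss coefficient ΣK = 1·0.51 = 0.51.
ΔP = [f·L/D + ΣK]·(ρV²/2) = [0.01762·346/0.185 + 0.51]·(811·2.22²/2) = [32.95 + 0.51]·1998 = 6.687e+04 Pa.
ΔP = 6.687e+04 Pa = 66.9 kPa.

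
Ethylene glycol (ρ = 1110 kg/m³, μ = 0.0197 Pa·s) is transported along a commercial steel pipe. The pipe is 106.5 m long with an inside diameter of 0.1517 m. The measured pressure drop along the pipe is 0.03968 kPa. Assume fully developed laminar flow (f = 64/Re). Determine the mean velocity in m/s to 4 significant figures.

V ≈ 0.01360 m/s

For laminar flow, f = 64/Re with Re = ρVD/μ, so Darcy-Weisbach reduces to ΔP = 32μLV/D². Solving for V: V = ΔP·D²/(32μL) = 39.68·(0.1517)²/(32·0.0197·106.5) = 0.0136 m/s.
Check: Re = ρVD/μ = 1110·0.0136·0.1517/0.0197 = 116.3 < 2300, so the laminar assumption holds.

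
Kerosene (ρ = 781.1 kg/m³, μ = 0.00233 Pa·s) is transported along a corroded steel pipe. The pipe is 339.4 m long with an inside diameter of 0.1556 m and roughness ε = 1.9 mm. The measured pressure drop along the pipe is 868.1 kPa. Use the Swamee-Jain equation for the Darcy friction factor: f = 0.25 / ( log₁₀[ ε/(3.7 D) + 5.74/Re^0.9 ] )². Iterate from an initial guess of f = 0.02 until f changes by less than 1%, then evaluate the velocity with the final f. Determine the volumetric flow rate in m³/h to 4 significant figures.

Rearranging Darcy-Weisbach: V = √(2·ΔP·D/(f·L·ρ)). With ε/D = 0.0019/0.1556 = 0.0122, iterate starting from f = 0.02:
  f = 0.02 → V = √(2·8.681e+05·0.1556/(0.02·339.4·781.1)) = 7.138 m/s; Re = ρVD/μ = 3.723e+05; f → 0.04084
  f = 0.04084 → V = 4.995 m/s; Re = 2.606e+05; f → 0.04093
Converged (Δf/f < 1%). With the final f = 0.04093: V = √(2·8.681e+05·0.1556/(0.04093·339.4·781.1)) = 4.99 m/s.
Q = V·A = 4.99·(π/4·0.1556²) = 0.09488 m³/s = 341.6 m³/h.

Q ≈ 341.6 m³/h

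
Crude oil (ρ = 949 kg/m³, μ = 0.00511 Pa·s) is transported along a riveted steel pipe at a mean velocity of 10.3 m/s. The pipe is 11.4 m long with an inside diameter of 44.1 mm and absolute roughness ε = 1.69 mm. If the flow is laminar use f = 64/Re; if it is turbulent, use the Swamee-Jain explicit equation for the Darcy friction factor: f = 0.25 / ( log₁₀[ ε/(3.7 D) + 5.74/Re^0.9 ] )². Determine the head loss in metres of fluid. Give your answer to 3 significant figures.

Reynolds number Re = ρVD/μ = 949 · 10.3 · 0.0441 / 0.00511 = 8.436e+04.
Re > 4000 → turbulent. Relative roughness ε/D = 0.00169/0.0441 = 0.0383. Swamee-Jain: f = 0.25/(log₁₀[0.0383/3.7 + 5.74/8.436e+04^0.9])² = 0.25/(log₁₀[0.0104 + 0.000212])² = 0.25/(-1.976)² = 0.06403.
Darcy-Weisbach: ΔP = f(L/D)(ρV²/2) = 0.06403·(11.4/0.0441)·(949·10.3²/2) = 0.06403·258.5·5.034e+04 = 8.332e+05 Pa.
Head loss h_f = ΔP/(ρg) = 8.332e+05/(949·9.81) = 89.5 m.

h_f ≈ 89.5 m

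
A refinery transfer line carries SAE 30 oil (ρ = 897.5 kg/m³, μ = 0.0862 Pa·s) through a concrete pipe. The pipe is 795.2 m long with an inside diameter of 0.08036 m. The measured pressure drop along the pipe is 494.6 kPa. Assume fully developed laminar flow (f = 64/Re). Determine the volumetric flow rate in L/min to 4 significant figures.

For laminar flow, f = 64/Re with Re = ρVD/μ, so Darcy-Weisbach reduces to ΔP = 32μLV/D². Solving for V: V = ΔP·D²/(32μL) = 4.946e+05·(0.08036)²/(32·0.0862·795.2) = 1.456 m/s.
Check: Re = ρVD/μ = 897.5·1.456·0.08036/0.0862 = 1218 < 2300, so the laminar assumption holds.
Q = V·A = 1.456·(π/4·0.08036²) = 0.007385 m³/s = 443.1 L/min.

Q ≈ 443.1 L/min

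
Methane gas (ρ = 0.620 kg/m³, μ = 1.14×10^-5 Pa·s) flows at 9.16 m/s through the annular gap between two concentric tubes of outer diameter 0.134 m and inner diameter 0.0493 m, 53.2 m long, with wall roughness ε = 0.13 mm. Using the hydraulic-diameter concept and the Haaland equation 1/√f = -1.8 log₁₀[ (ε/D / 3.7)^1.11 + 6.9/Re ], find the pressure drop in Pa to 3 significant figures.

ΔP ≈ 419 Pa

Hydraulic diameter D_h = 4A/P = D_o - D_i = 0.134 - 0.0493 = 0.0847 m.
Re = ρVD_h/μ = 0.62·9.16·0.0847/1.14e-05 = 4.22e+04.
ε/D_h = 0.00013/0.0847 = 0.00153; Haaland gives 1/√f = -1.8 log₁₀[0.000176+0.000164] = 6.244, so f = 0.02565.
ΔP = f(L/D_h)(ρV²/2) = 0.02565·53.2/0.0847·26.01 = 419 Pa.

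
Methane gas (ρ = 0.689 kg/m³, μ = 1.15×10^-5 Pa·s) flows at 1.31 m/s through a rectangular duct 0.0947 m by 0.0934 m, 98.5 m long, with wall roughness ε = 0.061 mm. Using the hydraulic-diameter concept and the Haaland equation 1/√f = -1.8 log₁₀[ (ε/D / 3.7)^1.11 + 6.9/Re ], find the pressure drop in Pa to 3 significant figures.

ΔP ≈ 21.2 Pa

Hydraulic diameter D_h = 4A/P = 4·(0.0947·0.0934)/(2·(0.0947+0.0934)) = 0.03538/0.3762 = 0.09405 m.
Re = ρVD_h/μ = 0.689·1.31·0.09405/1.15e-05 = 7381.
ε/D_h = 6.1e-05/0.09405 = 0.000649; Haaland gives 1/√f = -1.8 log₁₀[6.77e-05+0.000935] = 5.398, so f = 0.03432.
ΔP = f(L/D_h)(ρV²/2) = 0.03432·98.5/0.09405·0.5912 = 21.25 Pa.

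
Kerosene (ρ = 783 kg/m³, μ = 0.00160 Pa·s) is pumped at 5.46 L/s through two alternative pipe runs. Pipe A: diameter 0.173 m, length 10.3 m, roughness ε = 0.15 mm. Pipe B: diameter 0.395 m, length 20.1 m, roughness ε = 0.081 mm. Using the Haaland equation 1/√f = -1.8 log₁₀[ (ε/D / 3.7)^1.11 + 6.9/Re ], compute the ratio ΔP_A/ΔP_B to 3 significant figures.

ΔP_A/ΔP_B ≈ 26.9

Pipe A: V = Q/A = 0.00546/0.02351 = 0.2323 m/s; Re = 1.967e+04; ε/D = 0.000867; Haaland → f = 0.02746; ΔP_A = f(L/D)(ρV²/2) = 34.54 Pa.
Pipe B: V = Q/A = 0.00546/0.1225 = 0.04456 m/s; Re = 8613; ε/D = 0.000205; Haaland → f = 0.0324; ΔP_B = f(L/D)(ρV²/2) = 1.282 Pa.
ΔP_A/ΔP_B = 34.54/1.282 = 26.9.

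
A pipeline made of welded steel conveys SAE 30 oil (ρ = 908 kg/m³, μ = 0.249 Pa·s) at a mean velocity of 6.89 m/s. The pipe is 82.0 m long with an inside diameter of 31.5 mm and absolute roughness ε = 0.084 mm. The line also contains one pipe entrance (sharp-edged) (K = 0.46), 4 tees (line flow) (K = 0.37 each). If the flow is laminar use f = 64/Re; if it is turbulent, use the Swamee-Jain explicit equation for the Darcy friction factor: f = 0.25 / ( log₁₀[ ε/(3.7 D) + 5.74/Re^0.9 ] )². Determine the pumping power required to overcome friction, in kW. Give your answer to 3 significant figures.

P ≈ 24.6 kW

Reynolds number Re = ρVD/μ = 908 · 6.89 · 0.0315 / 0.249 = 791.4.
Re < 2300 → laminar flow, so f = 64/Re = 64/791.4 = 0.08087 (the turbulent correlation is not needed).
Total minor-loss coefficient ΣK = 1·0.46 + 4·0.37 = 1.94.
ΔP = [f·L/D + ΣK]·(ρV²/2) = [0.08087·82/0.0315 + 1.94]·(908·6.89²/2) = [210.5 + 1.94]·2.155e+04 = 4.579e+06 Pa.
Q = V·A = 6.89·0.0007793 = 0.005369 m³/s.
Pumping power P = QΔP = 0.005369·4.579e+06 = 24590 W = 24.6 kW.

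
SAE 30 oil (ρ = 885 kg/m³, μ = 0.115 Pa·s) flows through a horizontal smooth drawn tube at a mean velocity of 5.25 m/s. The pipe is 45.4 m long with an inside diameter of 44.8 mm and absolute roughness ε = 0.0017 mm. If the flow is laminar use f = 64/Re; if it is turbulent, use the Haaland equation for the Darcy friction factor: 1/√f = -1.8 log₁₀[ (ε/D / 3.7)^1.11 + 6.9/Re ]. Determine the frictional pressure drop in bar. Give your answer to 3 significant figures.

Reynolds number Re = ρVD/μ = 885 · 5.25 · 0.0448 / 0.115 = 1810.
Re < 2300 → laminar flow, so f = 64/Re = 64/1810 = 0.03536 (the turbulent correlation is not needed).
Darcy-Weisbach: ΔP = f(L/D)(ρV²/2) = 0.03536·(45.4/0.0448)·(885·5.25²/2) = 0.03536·1013·1.22e+04 = 4.37e+05 Pa.
ΔP = 4.37e+05 Pa = 4.37 bar.

ΔP ≈ 4.37 bar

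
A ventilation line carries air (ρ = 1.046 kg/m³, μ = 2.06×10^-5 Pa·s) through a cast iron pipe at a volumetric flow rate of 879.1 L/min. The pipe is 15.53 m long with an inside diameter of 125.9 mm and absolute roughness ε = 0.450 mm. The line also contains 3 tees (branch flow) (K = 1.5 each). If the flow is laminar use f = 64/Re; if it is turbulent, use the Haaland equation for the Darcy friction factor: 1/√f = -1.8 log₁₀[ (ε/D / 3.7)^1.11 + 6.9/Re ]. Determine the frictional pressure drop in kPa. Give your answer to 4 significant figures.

Q = 879.1 L/min = 879.1/60000 = 0.01465 m³/s.
Cross-sectional area A = πD²/4 = π(0.1259)²/4 = 0.01245 m²; mean velocity V = Q/A = 0.01465/0.01245 = 1.177 m/s.
Reynolds number Re = ρVD/μ = 1.046 · 1.177 · 0.1259 / 2.06e-05 = 7524.
Re > 4000 → turbulent. Relative roughness ε/D = 0.00045/0.1259 = 0.00357. Haaland: 1/√f = -1.8 log₁₀[(0.00357/3.7)^1.11 + 6.9/7524] = -1.8 log₁₀[0.00045 + 0.000917] = 5.155, so f = 0.03762.
Total minor-loss coefficient ΣK = 3·1.5 = 4.5.
ΔP = [f·L/D + ΣK]·(ρV²/2) = [0.03762·15.53/0.1259 + 4.5]·(1.046·1.177²/2) = [4.641 + 4.5]·0.7244 = 6.622 Pa.
ΔP = 6.622 Pa = 0.006622 kPa.

ΔP ≈ 0.006622 kPa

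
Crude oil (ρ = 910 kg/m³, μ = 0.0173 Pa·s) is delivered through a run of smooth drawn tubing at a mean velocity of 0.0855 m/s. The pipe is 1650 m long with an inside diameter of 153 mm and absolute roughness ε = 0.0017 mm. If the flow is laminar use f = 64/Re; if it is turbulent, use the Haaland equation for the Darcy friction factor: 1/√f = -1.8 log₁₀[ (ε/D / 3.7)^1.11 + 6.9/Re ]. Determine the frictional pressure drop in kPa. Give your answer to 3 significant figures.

Reynolds number Re = ρVD/μ = 910 · 0.0855 · 0.153 / 0.0173 = 688.1.
Re < 2300 → laminar flow, so f = 64/Re = 64/688.1 = 0.09301 (the turbulent correlation is not needed).
Darcy-Weisbach: ΔP = f(L/D)(ρV²/2) = 0.09301·(1650/0.153)·(910·0.0855²/2) = 0.09301·1.078e+04·3.326 = 3336 Pa.
ΔP = 3336 Pa = 3.34 kPa.

ΔP ≈ 3.34 kPa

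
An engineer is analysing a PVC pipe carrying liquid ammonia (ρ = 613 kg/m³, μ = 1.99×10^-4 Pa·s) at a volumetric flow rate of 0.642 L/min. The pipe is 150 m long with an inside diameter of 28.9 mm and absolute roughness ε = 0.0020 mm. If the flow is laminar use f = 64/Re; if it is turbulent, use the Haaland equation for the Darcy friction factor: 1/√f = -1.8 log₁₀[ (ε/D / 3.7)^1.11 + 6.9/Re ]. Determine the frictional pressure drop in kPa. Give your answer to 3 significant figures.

ΔP ≈ 0.0187 kPa

Q = 0.642 L/min = 0.642/60000 = 1.07e-05 m³/s.
Cross-sectional area A = πD²/4 = π(0.0289)²/4 = 0.000656 m²; mean velocity V = Q/A = 1.07e-05/0.000656 = 0.01631 m/s.
Reynolds number Re = ρVD/μ = 613 · 0.01631 · 0.0289 / 0.000199 = 1452.
Re < 2300 → laminar flow, so f = 64/Re = 64/1452 = 0.04407 (the turbulent correlation is not needed).
Darcy-Weisbach: ΔP = f(L/D)(ρV²/2) = 0.04407·(150/0.0289)·(613·0.01631²/2) = 0.04407·5190·0.08155 = 18.66 Pa.
ΔP = 18.66 Pa = 0.0187 kPa.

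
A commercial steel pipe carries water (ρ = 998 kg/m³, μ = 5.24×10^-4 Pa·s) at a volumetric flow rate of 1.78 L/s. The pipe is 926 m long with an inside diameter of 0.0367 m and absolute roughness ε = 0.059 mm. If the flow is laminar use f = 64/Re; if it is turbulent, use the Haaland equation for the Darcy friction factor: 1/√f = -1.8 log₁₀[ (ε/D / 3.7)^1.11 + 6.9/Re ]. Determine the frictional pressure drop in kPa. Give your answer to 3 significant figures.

ΔP ≈ 843 kPa

Q = 1.78 L/s = 1.78/1000 = 0.00178 m³/s.
Cross-sectional area A = πD²/4 = π(0.0367)²/4 = 0.001058 m²; mean velocity V = Q/A = 0.00178/0.001058 = 1.683 m/s.
Reynolds number Re = ρVD/μ = 998 · 1.683 · 0.0367 / 0.000524 = 1.176e+05.
Re > 4000 → turbulent. Relative roughness ε/D = 5.9e-05/0.0367 = 0.00161. Haaland: 1/√f = -1.8 log₁₀[(0.00161/3.7)^1.11 + 6.9/1.176e+05] = -1.8 log₁₀[0.000185 + 5.87e-05] = 6.502, so f = 0.02365.
Darcy-Weisbach: ΔP = f(L/D)(ρV²/2) = 0.02365·(926/0.0367)·(998·1.683²/2) = 0.02365·2.523e+04·1413 = 8.431e+05 Pa.
ΔP = 8.431e+05 Pa = 843 kPa.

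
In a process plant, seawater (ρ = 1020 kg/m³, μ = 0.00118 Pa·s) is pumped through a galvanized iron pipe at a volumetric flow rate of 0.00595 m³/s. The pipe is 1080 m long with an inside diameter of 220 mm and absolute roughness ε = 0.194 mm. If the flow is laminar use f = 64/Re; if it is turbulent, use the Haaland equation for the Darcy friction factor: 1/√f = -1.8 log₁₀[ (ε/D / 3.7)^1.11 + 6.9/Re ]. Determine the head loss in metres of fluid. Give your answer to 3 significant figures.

h_f ≈ 0.156 m

Cross-sectional area A = πD²/4 = π(0.22)²/4 = 0.03801 m²; mean velocity V = Q/A = 0.00595/0.03801 = 0.1565 m/s.
Reynolds number Re = ρVD/μ = 1020 · 0.1565 · 0.22 / 0.00118 = 2.977e+04.
Re > 4000 → turbulent. Relative roughness ε/D = 0.000194/0.22 = 0.000882. Haaland: 1/√f = -1.8 log₁₀[(0.000882/3.7)^1.11 + 6.9/2.977e+04] = -1.8 log₁₀[9.52e-05 + 0.000232] = 6.274, so f = 0.02541.
Darcy-Weisbach: ΔP = f(L/D)(ρV²/2) = 0.02541·(1080/0.22)·(1020·0.1565²/2) = 0.02541·4909·12.49 = 1558 Pa.
Head loss h_f = ΔP/(ρg) = 1558/(1020·9.81) = 0.156 m.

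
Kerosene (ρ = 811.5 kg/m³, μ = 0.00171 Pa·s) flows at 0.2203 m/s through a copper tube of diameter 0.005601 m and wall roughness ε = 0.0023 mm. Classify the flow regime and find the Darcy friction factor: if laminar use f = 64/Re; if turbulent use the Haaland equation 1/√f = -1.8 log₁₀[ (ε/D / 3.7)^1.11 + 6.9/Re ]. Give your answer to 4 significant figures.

f ≈ 0.1093

Re = ρVD/μ = 811.5·0.2203·0.005601/0.00171 = 585.6.
Re < 2300 → laminar, so f = 64/Re = 0.1093 (roughness is irrelevant in laminar flow).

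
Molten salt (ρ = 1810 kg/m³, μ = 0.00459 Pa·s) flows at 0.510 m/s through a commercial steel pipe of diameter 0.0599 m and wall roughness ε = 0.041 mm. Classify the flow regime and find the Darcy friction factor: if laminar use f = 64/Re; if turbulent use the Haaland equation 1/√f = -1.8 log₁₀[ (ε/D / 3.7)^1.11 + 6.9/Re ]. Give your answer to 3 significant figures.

Re = ρVD/μ = 1810·0.51·0.0599/0.00459 = 1.205e+04.
Re > 4000 → turbulent. ε/D = 4.1e-05/0.0599 = 0.000684; Haaland: 1/√f = -1.8 log₁₀[7.19e-05 + 0.000573] = 5.743, so f = 0.03032.

f ≈ 0.0303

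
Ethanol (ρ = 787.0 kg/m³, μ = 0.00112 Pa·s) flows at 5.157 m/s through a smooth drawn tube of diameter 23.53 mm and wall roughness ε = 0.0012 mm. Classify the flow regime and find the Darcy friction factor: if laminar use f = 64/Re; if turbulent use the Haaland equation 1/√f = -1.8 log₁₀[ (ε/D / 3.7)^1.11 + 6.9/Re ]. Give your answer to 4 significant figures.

Re = ρVD/μ = 787·5.157·0.02353/0.00112 = 8.527e+04.
Re > 4000 → turbulent. ε/D = 1.2e-06/0.02353 = 5.1e-05; Haaland: 1/√f = -1.8 log₁₀[4.02e-06 + 8.09e-05] = 7.328, so f = 0.01862.

f ≈ 0.01862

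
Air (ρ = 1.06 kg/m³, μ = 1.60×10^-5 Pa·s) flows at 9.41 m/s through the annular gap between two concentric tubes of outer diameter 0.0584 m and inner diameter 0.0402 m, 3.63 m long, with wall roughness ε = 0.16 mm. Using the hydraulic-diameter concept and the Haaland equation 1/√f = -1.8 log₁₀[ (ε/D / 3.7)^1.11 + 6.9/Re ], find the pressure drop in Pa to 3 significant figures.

Hydraulic diameter D_h = 4A/P = D_o - D_i = 0.0584 - 0.0402 = 0.0182 m.
Re = ρVD_h/μ = 1.06·9.41·0.0182/1.6e-05 = 1.135e+04.
ε/D_h = 0.00016/0.0182 = 0.00879; Haaland gives 1/√f = -1.8 log₁₀[0.00122+0.000608] = 4.927, so f = 0.04119.
ΔP = f(L/D_h)(ρV²/2) = 0.04119·3.63/0.0182·46.93 = 385.5 Pa.

ΔP ≈ 386 Pa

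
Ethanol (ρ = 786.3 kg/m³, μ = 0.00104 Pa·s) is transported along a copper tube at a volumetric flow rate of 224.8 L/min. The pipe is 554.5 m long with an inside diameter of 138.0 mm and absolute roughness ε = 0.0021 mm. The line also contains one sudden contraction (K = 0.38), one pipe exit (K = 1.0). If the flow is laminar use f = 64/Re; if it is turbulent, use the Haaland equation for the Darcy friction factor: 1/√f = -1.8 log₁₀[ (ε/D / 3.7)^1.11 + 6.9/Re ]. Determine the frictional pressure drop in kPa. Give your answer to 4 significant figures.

ΔP ≈ 2.426 kPa

Q = 224.8 L/min = 224.8/60000 = 0.003747 m³/s.
Cross-sectional area A = πD²/4 = π(0.138)²/4 = 0.01496 m²; mean velocity V = Q/A = 0.003747/0.01496 = 0.2505 m/s.
Reynolds number Re = ρVD/μ = 786.3 · 0.2505 · 0.138 / 0.00104 = 2.614e+04.
Re > 4000 → turbulent. Relative roughness ε/D = 2.1e-06/0.138 = 1.52e-05. Haaland: 1/√f = -1.8 log₁₀[(1.52e-05/3.7)^1.11 + 6.9/2.614e+04] = -1.8 log₁₀[1.05e-06 + 0.000264] = 6.438, so f = 0.02413.
Total minor-loss coefficient ΣK = 1·0.38 + 1·1 = 1.38.
ΔP = [f·L/D + ΣK]·(ρV²/2) = [0.02413·554.5/0.138 + 1.38]·(786.3·0.2505²/2) = [96.94 + 1.38]·24.67 = 2426 Pa.
ΔP = 2426 Pa = 2.426 kPa.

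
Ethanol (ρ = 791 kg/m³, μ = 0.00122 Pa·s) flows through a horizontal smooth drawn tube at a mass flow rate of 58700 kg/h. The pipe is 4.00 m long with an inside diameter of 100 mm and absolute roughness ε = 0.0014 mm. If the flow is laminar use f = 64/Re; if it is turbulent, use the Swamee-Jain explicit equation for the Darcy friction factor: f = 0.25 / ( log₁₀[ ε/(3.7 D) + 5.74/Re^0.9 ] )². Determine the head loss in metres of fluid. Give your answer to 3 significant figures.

h_f ≈ 0.227 m

ṁ = 58700 kg/h = 58700/3600 = 16.31 kg/s.
A = πD²/4 = π(0.1)²/4 = 0.007854 m²; mean velocity V = ṁ/(ρA) = 16.31/(791 · 0.007854) = 2.625 m/s.
Reynolds number Re = ρVD/μ = 791 · 2.625 · 0.1 / 0.00122 = 1.702e+05.
Re > 4000 → turbulent. Relative roughness ε/D = 1.4e-06/0.1 = 1.4e-05. Swamee-Jain: f = 0.25/(log₁₀[1.4e-05/3.7 + 5.74/1.702e+05^0.9])² = 0.25/(log₁₀[3.78e-06 + 0.000112])² = 0.25/(-3.935)² = 0.01615.
Darcy-Weisbach: ΔP = f(L/D)(ρV²/2) = 0.01615·(4/0.1)·(791·2.625²/2) = 0.01615·40·2724 = 1760 Pa.
Head loss h_f = ΔP/(ρg) = 1760/(791·9.81) = 0.227 m.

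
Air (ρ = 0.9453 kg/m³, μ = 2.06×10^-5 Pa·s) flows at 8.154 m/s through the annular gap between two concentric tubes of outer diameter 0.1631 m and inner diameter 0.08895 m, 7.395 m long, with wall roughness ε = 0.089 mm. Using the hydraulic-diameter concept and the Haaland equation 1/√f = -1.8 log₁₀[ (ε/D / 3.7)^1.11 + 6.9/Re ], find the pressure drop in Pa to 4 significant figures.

ΔP ≈ 82.84 Pa

Hydraulic diameter D_h = 4A/P = D_o - D_i = 0.1631 - 0.08895 = 0.07415 m.
Re = ρVD_h/μ = 0.9453·8.154·0.07415/2.06e-05 = 2.774e+04.
ε/D_h = 8.9e-05/0.07415 = 0.0012; Haaland gives 1/√f = -1.8 log₁₀[0.000134+0.000249] = 6.151, so f = 0.02643.
ΔP = f(L/D_h)(ρV²/2) = 0.02643·7.395/0.07415·31.43 = 82.84 Pa.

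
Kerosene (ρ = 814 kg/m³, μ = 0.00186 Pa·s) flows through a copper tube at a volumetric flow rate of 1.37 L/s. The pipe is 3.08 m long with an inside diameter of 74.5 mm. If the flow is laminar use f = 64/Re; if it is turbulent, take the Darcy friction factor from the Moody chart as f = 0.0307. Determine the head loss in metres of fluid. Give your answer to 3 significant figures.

Q = 1.37 L/s = 1.37/1000 = 0.00137 m³/s.
Cross-sectional area A = πD²/4 = π(0.0745)²/4 = 0.004359 m²; mean velocity V = Q/A = 0.00137/0.004359 = 0.3143 m/s.
Reynolds number Re = ρVD/μ = 814 · 0.3143 · 0.0745 / 0.00186 = 1.025e+04.
Re > 4000 → turbulent; use the Moody-chart value f = 0.0307.
Darcy-Weisbach: ΔP = f(L/D)(ρV²/2) = 0.0307·(3.08/0.0745)·(814·0.3143²/2) = 0.0307·41.34·40.2 = 51.02 Pa.
Head loss h_f = ΔP/(ρg) = 51.02/(814·9.81) = 0.00639 m.

h_f ≈ 0.00639 m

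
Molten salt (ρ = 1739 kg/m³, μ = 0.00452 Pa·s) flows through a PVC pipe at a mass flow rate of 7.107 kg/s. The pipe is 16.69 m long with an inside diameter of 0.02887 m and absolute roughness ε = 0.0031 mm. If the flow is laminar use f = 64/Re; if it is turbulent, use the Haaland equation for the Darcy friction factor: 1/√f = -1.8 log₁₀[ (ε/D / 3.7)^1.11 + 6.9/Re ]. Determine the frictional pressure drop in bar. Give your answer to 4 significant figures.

ΔP ≈ 3.849 bar

A = πD²/4 = π(0.02887)²/4 = 0.0006546 m²; mean velocity V = ṁ/(ρA) = 7.107/(1739 · 0.0006546) = 6.243 m/s.
Reynolds number Re = ρVD/μ = 1739 · 6.243 · 0.02887 / 0.00452 = 6.934e+04.
Re > 4000 → turbulent. Relative roughness ε/D = 3.1e-06/0.02887 = 0.000107. Haaland: 1/√f = -1.8 log₁₀[(0.000107/3.7)^1.11 + 6.9/6.934e+04] = -1.8 log₁₀[9.2e-06 + 9.95e-05] = 7.135, so f = 0.01964.
Darcy-Weisbach: ΔP = f(L/D)(ρV²/2) = 0.01964·(16.69/0.02887)·(1739·6.243²/2) = 0.01964·578.1·3.389e+04 = 3.849e+05 Pa.
ΔP = 3.849e+05 Pa = 3.849 bar.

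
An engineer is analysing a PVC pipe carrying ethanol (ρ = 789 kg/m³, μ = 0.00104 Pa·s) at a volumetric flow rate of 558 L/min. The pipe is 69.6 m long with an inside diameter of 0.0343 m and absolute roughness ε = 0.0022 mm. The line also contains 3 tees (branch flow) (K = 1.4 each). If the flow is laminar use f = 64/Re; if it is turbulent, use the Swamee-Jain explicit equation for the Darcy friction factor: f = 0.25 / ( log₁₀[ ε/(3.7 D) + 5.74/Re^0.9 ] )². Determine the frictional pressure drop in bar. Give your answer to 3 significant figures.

Q = 558 L/min = 558/60000 = 0.0093 m³/s.
Cross-sectional area A = πD²/4 = π(0.0343)²/4 = 0.000924 m²; mean velocity V = Q/A = 0.0093/0.000924 = 10.06 m/s.
Reynolds number Re = ρVD/μ = 789 · 10.06 · 0.0343 / 0.00104 = 2.619e+05.
Re > 4000 → turbulent. Relative roughness ε/D = 2.2e-06/0.0343 = 6.41e-05. Swamee-Jain: f = 0.25/(log₁₀[6.41e-05/3.7 + 5.74/2.619e+05^0.9])² = 0.25/(log₁₀[1.73e-05 + 7.63e-05])² = 0.25/(-4.029)² = 0.0154.
Total minor-loss coefficient ΣK = 3·1.4 = 4.2.
ΔP = [f·L/D + ΣK]·(ρV²/2) = [0.0154·69.6/0.0343 + 4.2]·(789·10.06²/2) = [31.26 + 4.2]·3.996e+04 = 1.417e+06 Pa.
ΔP = 1.417e+06 Pa = 14.2 bar.

ΔP ≈ 14.2 bar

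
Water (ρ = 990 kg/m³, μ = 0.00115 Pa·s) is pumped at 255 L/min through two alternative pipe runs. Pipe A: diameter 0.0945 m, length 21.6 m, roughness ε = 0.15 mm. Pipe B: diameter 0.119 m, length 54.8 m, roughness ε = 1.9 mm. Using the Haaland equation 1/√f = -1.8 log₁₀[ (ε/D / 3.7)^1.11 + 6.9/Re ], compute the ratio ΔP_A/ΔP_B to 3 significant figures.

ΔP_A/ΔP_B ≈ 0.689

Pipe A: V = Q/A = 0.00425/0.007014 = 0.6059 m/s; Re = 4.93e+04; ε/D = 0.00159; Haaland → f = 0.02532; ΔP_A = f(L/D)(ρV²/2) = 1052 Pa.
Pipe B: V = Q/A = 0.00425/0.01112 = 0.3821 m/s; Re = 3.915e+04; ε/D = 0.016; Haaland → f = 0.04587; ΔP_B = f(L/D)(ρV²/2) = 1527 Pa.
ΔP_A/ΔP_B = 1052/1527 = 0.689.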